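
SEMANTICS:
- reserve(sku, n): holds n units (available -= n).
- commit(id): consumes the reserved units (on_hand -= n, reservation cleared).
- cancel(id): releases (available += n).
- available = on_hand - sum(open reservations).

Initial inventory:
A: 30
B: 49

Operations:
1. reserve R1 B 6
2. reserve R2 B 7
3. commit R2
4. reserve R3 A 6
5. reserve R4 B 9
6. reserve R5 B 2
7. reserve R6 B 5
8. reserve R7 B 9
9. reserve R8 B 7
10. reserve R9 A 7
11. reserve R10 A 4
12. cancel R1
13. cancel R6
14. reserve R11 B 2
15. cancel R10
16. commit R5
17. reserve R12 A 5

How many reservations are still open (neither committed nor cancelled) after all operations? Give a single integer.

Answer: 7

Derivation:
Step 1: reserve R1 B 6 -> on_hand[A=30 B=49] avail[A=30 B=43] open={R1}
Step 2: reserve R2 B 7 -> on_hand[A=30 B=49] avail[A=30 B=36] open={R1,R2}
Step 3: commit R2 -> on_hand[A=30 B=42] avail[A=30 B=36] open={R1}
Step 4: reserve R3 A 6 -> on_hand[A=30 B=42] avail[A=24 B=36] open={R1,R3}
Step 5: reserve R4 B 9 -> on_hand[A=30 B=42] avail[A=24 B=27] open={R1,R3,R4}
Step 6: reserve R5 B 2 -> on_hand[A=30 B=42] avail[A=24 B=25] open={R1,R3,R4,R5}
Step 7: reserve R6 B 5 -> on_hand[A=30 B=42] avail[A=24 B=20] open={R1,R3,R4,R5,R6}
Step 8: reserve R7 B 9 -> on_hand[A=30 B=42] avail[A=24 B=11] open={R1,R3,R4,R5,R6,R7}
Step 9: reserve R8 B 7 -> on_hand[A=30 B=42] avail[A=24 B=4] open={R1,R3,R4,R5,R6,R7,R8}
Step 10: reserve R9 A 7 -> on_hand[A=30 B=42] avail[A=17 B=4] open={R1,R3,R4,R5,R6,R7,R8,R9}
Step 11: reserve R10 A 4 -> on_hand[A=30 B=42] avail[A=13 B=4] open={R1,R10,R3,R4,R5,R6,R7,R8,R9}
Step 12: cancel R1 -> on_hand[A=30 B=42] avail[A=13 B=10] open={R10,R3,R4,R5,R6,R7,R8,R9}
Step 13: cancel R6 -> on_hand[A=30 B=42] avail[A=13 B=15] open={R10,R3,R4,R5,R7,R8,R9}
Step 14: reserve R11 B 2 -> on_hand[A=30 B=42] avail[A=13 B=13] open={R10,R11,R3,R4,R5,R7,R8,R9}
Step 15: cancel R10 -> on_hand[A=30 B=42] avail[A=17 B=13] open={R11,R3,R4,R5,R7,R8,R9}
Step 16: commit R5 -> on_hand[A=30 B=40] avail[A=17 B=13] open={R11,R3,R4,R7,R8,R9}
Step 17: reserve R12 A 5 -> on_hand[A=30 B=40] avail[A=12 B=13] open={R11,R12,R3,R4,R7,R8,R9}
Open reservations: ['R11', 'R12', 'R3', 'R4', 'R7', 'R8', 'R9'] -> 7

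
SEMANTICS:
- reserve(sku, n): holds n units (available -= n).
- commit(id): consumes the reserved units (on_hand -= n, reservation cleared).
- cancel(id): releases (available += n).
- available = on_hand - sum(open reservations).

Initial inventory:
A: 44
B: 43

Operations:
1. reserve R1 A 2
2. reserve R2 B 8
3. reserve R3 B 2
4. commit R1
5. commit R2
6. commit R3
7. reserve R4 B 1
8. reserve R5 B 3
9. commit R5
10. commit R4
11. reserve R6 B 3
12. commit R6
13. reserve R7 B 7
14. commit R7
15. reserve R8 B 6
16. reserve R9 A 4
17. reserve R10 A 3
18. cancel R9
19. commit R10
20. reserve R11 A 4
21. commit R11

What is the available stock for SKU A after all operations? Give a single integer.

Answer: 35

Derivation:
Step 1: reserve R1 A 2 -> on_hand[A=44 B=43] avail[A=42 B=43] open={R1}
Step 2: reserve R2 B 8 -> on_hand[A=44 B=43] avail[A=42 B=35] open={R1,R2}
Step 3: reserve R3 B 2 -> on_hand[A=44 B=43] avail[A=42 B=33] open={R1,R2,R3}
Step 4: commit R1 -> on_hand[A=42 B=43] avail[A=42 B=33] open={R2,R3}
Step 5: commit R2 -> on_hand[A=42 B=35] avail[A=42 B=33] open={R3}
Step 6: commit R3 -> on_hand[A=42 B=33] avail[A=42 B=33] open={}
Step 7: reserve R4 B 1 -> on_hand[A=42 B=33] avail[A=42 B=32] open={R4}
Step 8: reserve R5 B 3 -> on_hand[A=42 B=33] avail[A=42 B=29] open={R4,R5}
Step 9: commit R5 -> on_hand[A=42 B=30] avail[A=42 B=29] open={R4}
Step 10: commit R4 -> on_hand[A=42 B=29] avail[A=42 B=29] open={}
Step 11: reserve R6 B 3 -> on_hand[A=42 B=29] avail[A=42 B=26] open={R6}
Step 12: commit R6 -> on_hand[A=42 B=26] avail[A=42 B=26] open={}
Step 13: reserve R7 B 7 -> on_hand[A=42 B=26] avail[A=42 B=19] open={R7}
Step 14: commit R7 -> on_hand[A=42 B=19] avail[A=42 B=19] open={}
Step 15: reserve R8 B 6 -> on_hand[A=42 B=19] avail[A=42 B=13] open={R8}
Step 16: reserve R9 A 4 -> on_hand[A=42 B=19] avail[A=38 B=13] open={R8,R9}
Step 17: reserve R10 A 3 -> on_hand[A=42 B=19] avail[A=35 B=13] open={R10,R8,R9}
Step 18: cancel R9 -> on_hand[A=42 B=19] avail[A=39 B=13] open={R10,R8}
Step 19: commit R10 -> on_hand[A=39 B=19] avail[A=39 B=13] open={R8}
Step 20: reserve R11 A 4 -> on_hand[A=39 B=19] avail[A=35 B=13] open={R11,R8}
Step 21: commit R11 -> on_hand[A=35 B=19] avail[A=35 B=13] open={R8}
Final available[A] = 35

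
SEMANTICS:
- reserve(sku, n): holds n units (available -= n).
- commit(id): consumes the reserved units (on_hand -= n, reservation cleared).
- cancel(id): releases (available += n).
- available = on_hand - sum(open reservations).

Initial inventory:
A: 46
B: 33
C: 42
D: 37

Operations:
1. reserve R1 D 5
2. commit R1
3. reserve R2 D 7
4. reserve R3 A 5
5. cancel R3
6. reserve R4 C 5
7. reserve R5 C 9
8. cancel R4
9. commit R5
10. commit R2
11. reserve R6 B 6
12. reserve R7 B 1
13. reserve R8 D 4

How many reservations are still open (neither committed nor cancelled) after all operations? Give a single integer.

Answer: 3

Derivation:
Step 1: reserve R1 D 5 -> on_hand[A=46 B=33 C=42 D=37] avail[A=46 B=33 C=42 D=32] open={R1}
Step 2: commit R1 -> on_hand[A=46 B=33 C=42 D=32] avail[A=46 B=33 C=42 D=32] open={}
Step 3: reserve R2 D 7 -> on_hand[A=46 B=33 C=42 D=32] avail[A=46 B=33 C=42 D=25] open={R2}
Step 4: reserve R3 A 5 -> on_hand[A=46 B=33 C=42 D=32] avail[A=41 B=33 C=42 D=25] open={R2,R3}
Step 5: cancel R3 -> on_hand[A=46 B=33 C=42 D=32] avail[A=46 B=33 C=42 D=25] open={R2}
Step 6: reserve R4 C 5 -> on_hand[A=46 B=33 C=42 D=32] avail[A=46 B=33 C=37 D=25] open={R2,R4}
Step 7: reserve R5 C 9 -> on_hand[A=46 B=33 C=42 D=32] avail[A=46 B=33 C=28 D=25] open={R2,R4,R5}
Step 8: cancel R4 -> on_hand[A=46 B=33 C=42 D=32] avail[A=46 B=33 C=33 D=25] open={R2,R5}
Step 9: commit R5 -> on_hand[A=46 B=33 C=33 D=32] avail[A=46 B=33 C=33 D=25] open={R2}
Step 10: commit R2 -> on_hand[A=46 B=33 C=33 D=25] avail[A=46 B=33 C=33 D=25] open={}
Step 11: reserve R6 B 6 -> on_hand[A=46 B=33 C=33 D=25] avail[A=46 B=27 C=33 D=25] open={R6}
Step 12: reserve R7 B 1 -> on_hand[A=46 B=33 C=33 D=25] avail[A=46 B=26 C=33 D=25] open={R6,R7}
Step 13: reserve R8 D 4 -> on_hand[A=46 B=33 C=33 D=25] avail[A=46 B=26 C=33 D=21] open={R6,R7,R8}
Open reservations: ['R6', 'R7', 'R8'] -> 3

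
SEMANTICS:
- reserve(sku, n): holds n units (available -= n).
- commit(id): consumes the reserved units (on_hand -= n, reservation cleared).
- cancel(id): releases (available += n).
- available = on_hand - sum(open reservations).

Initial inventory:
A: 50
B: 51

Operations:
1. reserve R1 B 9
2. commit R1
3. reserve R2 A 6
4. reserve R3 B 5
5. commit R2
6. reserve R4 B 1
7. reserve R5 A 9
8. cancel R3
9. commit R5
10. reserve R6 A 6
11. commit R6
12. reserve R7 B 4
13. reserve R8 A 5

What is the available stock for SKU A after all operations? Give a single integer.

Answer: 24

Derivation:
Step 1: reserve R1 B 9 -> on_hand[A=50 B=51] avail[A=50 B=42] open={R1}
Step 2: commit R1 -> on_hand[A=50 B=42] avail[A=50 B=42] open={}
Step 3: reserve R2 A 6 -> on_hand[A=50 B=42] avail[A=44 B=42] open={R2}
Step 4: reserve R3 B 5 -> on_hand[A=50 B=42] avail[A=44 B=37] open={R2,R3}
Step 5: commit R2 -> on_hand[A=44 B=42] avail[A=44 B=37] open={R3}
Step 6: reserve R4 B 1 -> on_hand[A=44 B=42] avail[A=44 B=36] open={R3,R4}
Step 7: reserve R5 A 9 -> on_hand[A=44 B=42] avail[A=35 B=36] open={R3,R4,R5}
Step 8: cancel R3 -> on_hand[A=44 B=42] avail[A=35 B=41] open={R4,R5}
Step 9: commit R5 -> on_hand[A=35 B=42] avail[A=35 B=41] open={R4}
Step 10: reserve R6 A 6 -> on_hand[A=35 B=42] avail[A=29 B=41] open={R4,R6}
Step 11: commit R6 -> on_hand[A=29 B=42] avail[A=29 B=41] open={R4}
Step 12: reserve R7 B 4 -> on_hand[A=29 B=42] avail[A=29 B=37] open={R4,R7}
Step 13: reserve R8 A 5 -> on_hand[A=29 B=42] avail[A=24 B=37] open={R4,R7,R8}
Final available[A] = 24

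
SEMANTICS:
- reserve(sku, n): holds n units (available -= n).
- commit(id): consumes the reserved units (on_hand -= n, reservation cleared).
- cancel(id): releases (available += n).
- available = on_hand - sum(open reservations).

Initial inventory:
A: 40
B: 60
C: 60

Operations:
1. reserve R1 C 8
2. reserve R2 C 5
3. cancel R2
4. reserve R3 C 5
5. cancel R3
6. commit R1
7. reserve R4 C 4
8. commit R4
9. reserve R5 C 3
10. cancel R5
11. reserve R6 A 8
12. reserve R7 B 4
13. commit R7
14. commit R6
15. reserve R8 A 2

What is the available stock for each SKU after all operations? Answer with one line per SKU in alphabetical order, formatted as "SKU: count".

Answer: A: 30
B: 56
C: 48

Derivation:
Step 1: reserve R1 C 8 -> on_hand[A=40 B=60 C=60] avail[A=40 B=60 C=52] open={R1}
Step 2: reserve R2 C 5 -> on_hand[A=40 B=60 C=60] avail[A=40 B=60 C=47] open={R1,R2}
Step 3: cancel R2 -> on_hand[A=40 B=60 C=60] avail[A=40 B=60 C=52] open={R1}
Step 4: reserve R3 C 5 -> on_hand[A=40 B=60 C=60] avail[A=40 B=60 C=47] open={R1,R3}
Step 5: cancel R3 -> on_hand[A=40 B=60 C=60] avail[A=40 B=60 C=52] open={R1}
Step 6: commit R1 -> on_hand[A=40 B=60 C=52] avail[A=40 B=60 C=52] open={}
Step 7: reserve R4 C 4 -> on_hand[A=40 B=60 C=52] avail[A=40 B=60 C=48] open={R4}
Step 8: commit R4 -> on_hand[A=40 B=60 C=48] avail[A=40 B=60 C=48] open={}
Step 9: reserve R5 C 3 -> on_hand[A=40 B=60 C=48] avail[A=40 B=60 C=45] open={R5}
Step 10: cancel R5 -> on_hand[A=40 B=60 C=48] avail[A=40 B=60 C=48] open={}
Step 11: reserve R6 A 8 -> on_hand[A=40 B=60 C=48] avail[A=32 B=60 C=48] open={R6}
Step 12: reserve R7 B 4 -> on_hand[A=40 B=60 C=48] avail[A=32 B=56 C=48] open={R6,R7}
Step 13: commit R7 -> on_hand[A=40 B=56 C=48] avail[A=32 B=56 C=48] open={R6}
Step 14: commit R6 -> on_hand[A=32 B=56 C=48] avail[A=32 B=56 C=48] open={}
Step 15: reserve R8 A 2 -> on_hand[A=32 B=56 C=48] avail[A=30 B=56 C=48] open={R8}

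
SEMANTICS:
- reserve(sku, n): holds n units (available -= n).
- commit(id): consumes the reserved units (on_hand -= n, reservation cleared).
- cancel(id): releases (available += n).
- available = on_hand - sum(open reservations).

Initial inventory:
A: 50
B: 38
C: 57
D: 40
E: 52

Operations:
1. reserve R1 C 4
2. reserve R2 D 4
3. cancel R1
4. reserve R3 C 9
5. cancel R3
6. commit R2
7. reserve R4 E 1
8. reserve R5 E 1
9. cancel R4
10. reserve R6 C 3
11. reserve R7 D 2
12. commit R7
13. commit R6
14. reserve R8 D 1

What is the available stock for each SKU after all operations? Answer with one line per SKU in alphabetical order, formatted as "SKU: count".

Step 1: reserve R1 C 4 -> on_hand[A=50 B=38 C=57 D=40 E=52] avail[A=50 B=38 C=53 D=40 E=52] open={R1}
Step 2: reserve R2 D 4 -> on_hand[A=50 B=38 C=57 D=40 E=52] avail[A=50 B=38 C=53 D=36 E=52] open={R1,R2}
Step 3: cancel R1 -> on_hand[A=50 B=38 C=57 D=40 E=52] avail[A=50 B=38 C=57 D=36 E=52] open={R2}
Step 4: reserve R3 C 9 -> on_hand[A=50 B=38 C=57 D=40 E=52] avail[A=50 B=38 C=48 D=36 E=52] open={R2,R3}
Step 5: cancel R3 -> on_hand[A=50 B=38 C=57 D=40 E=52] avail[A=50 B=38 C=57 D=36 E=52] open={R2}
Step 6: commit R2 -> on_hand[A=50 B=38 C=57 D=36 E=52] avail[A=50 B=38 C=57 D=36 E=52] open={}
Step 7: reserve R4 E 1 -> on_hand[A=50 B=38 C=57 D=36 E=52] avail[A=50 B=38 C=57 D=36 E=51] open={R4}
Step 8: reserve R5 E 1 -> on_hand[A=50 B=38 C=57 D=36 E=52] avail[A=50 B=38 C=57 D=36 E=50] open={R4,R5}
Step 9: cancel R4 -> on_hand[A=50 B=38 C=57 D=36 E=52] avail[A=50 B=38 C=57 D=36 E=51] open={R5}
Step 10: reserve R6 C 3 -> on_hand[A=50 B=38 C=57 D=36 E=52] avail[A=50 B=38 C=54 D=36 E=51] open={R5,R6}
Step 11: reserve R7 D 2 -> on_hand[A=50 B=38 C=57 D=36 E=52] avail[A=50 B=38 C=54 D=34 E=51] open={R5,R6,R7}
Step 12: commit R7 -> on_hand[A=50 B=38 C=57 D=34 E=52] avail[A=50 B=38 C=54 D=34 E=51] open={R5,R6}
Step 13: commit R6 -> on_hand[A=50 B=38 C=54 D=34 E=52] avail[A=50 B=38 C=54 D=34 E=51] open={R5}
Step 14: reserve R8 D 1 -> on_hand[A=50 B=38 C=54 D=34 E=52] avail[A=50 B=38 C=54 D=33 E=51] open={R5,R8}

Answer: A: 50
B: 38
C: 54
D: 33
E: 51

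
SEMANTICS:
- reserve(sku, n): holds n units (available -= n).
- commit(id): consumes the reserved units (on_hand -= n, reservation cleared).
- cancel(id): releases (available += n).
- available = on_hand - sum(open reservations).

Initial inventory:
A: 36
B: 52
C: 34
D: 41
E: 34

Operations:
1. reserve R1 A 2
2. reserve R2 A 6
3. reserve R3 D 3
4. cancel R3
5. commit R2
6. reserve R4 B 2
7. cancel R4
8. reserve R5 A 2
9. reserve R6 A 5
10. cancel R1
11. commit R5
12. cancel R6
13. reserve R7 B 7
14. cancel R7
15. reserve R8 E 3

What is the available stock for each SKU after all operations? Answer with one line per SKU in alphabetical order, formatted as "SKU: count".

Step 1: reserve R1 A 2 -> on_hand[A=36 B=52 C=34 D=41 E=34] avail[A=34 B=52 C=34 D=41 E=34] open={R1}
Step 2: reserve R2 A 6 -> on_hand[A=36 B=52 C=34 D=41 E=34] avail[A=28 B=52 C=34 D=41 E=34] open={R1,R2}
Step 3: reserve R3 D 3 -> on_hand[A=36 B=52 C=34 D=41 E=34] avail[A=28 B=52 C=34 D=38 E=34] open={R1,R2,R3}
Step 4: cancel R3 -> on_hand[A=36 B=52 C=34 D=41 E=34] avail[A=28 B=52 C=34 D=41 E=34] open={R1,R2}
Step 5: commit R2 -> on_hand[A=30 B=52 C=34 D=41 E=34] avail[A=28 B=52 C=34 D=41 E=34] open={R1}
Step 6: reserve R4 B 2 -> on_hand[A=30 B=52 C=34 D=41 E=34] avail[A=28 B=50 C=34 D=41 E=34] open={R1,R4}
Step 7: cancel R4 -> on_hand[A=30 B=52 C=34 D=41 E=34] avail[A=28 B=52 C=34 D=41 E=34] open={R1}
Step 8: reserve R5 A 2 -> on_hand[A=30 B=52 C=34 D=41 E=34] avail[A=26 B=52 C=34 D=41 E=34] open={R1,R5}
Step 9: reserve R6 A 5 -> on_hand[A=30 B=52 C=34 D=41 E=34] avail[A=21 B=52 C=34 D=41 E=34] open={R1,R5,R6}
Step 10: cancel R1 -> on_hand[A=30 B=52 C=34 D=41 E=34] avail[A=23 B=52 C=34 D=41 E=34] open={R5,R6}
Step 11: commit R5 -> on_hand[A=28 B=52 C=34 D=41 E=34] avail[A=23 B=52 C=34 D=41 E=34] open={R6}
Step 12: cancel R6 -> on_hand[A=28 B=52 C=34 D=41 E=34] avail[A=28 B=52 C=34 D=41 E=34] open={}
Step 13: reserve R7 B 7 -> on_hand[A=28 B=52 C=34 D=41 E=34] avail[A=28 B=45 C=34 D=41 E=34] open={R7}
Step 14: cancel R7 -> on_hand[A=28 B=52 C=34 D=41 E=34] avail[A=28 B=52 C=34 D=41 E=34] open={}
Step 15: reserve R8 E 3 -> on_hand[A=28 B=52 C=34 D=41 E=34] avail[A=28 B=52 C=34 D=41 E=31] open={R8}

Answer: A: 28
B: 52
C: 34
D: 41
E: 31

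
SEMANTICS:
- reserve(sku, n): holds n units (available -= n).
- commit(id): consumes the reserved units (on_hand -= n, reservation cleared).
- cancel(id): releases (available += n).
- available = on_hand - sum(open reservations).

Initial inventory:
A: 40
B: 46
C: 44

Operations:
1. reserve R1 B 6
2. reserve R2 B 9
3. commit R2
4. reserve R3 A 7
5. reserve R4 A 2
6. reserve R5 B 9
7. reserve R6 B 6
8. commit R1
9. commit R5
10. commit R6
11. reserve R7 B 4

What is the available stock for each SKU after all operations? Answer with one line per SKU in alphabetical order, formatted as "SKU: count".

Step 1: reserve R1 B 6 -> on_hand[A=40 B=46 C=44] avail[A=40 B=40 C=44] open={R1}
Step 2: reserve R2 B 9 -> on_hand[A=40 B=46 C=44] avail[A=40 B=31 C=44] open={R1,R2}
Step 3: commit R2 -> on_hand[A=40 B=37 C=44] avail[A=40 B=31 C=44] open={R1}
Step 4: reserve R3 A 7 -> on_hand[A=40 B=37 C=44] avail[A=33 B=31 C=44] open={R1,R3}
Step 5: reserve R4 A 2 -> on_hand[A=40 B=37 C=44] avail[A=31 B=31 C=44] open={R1,R3,R4}
Step 6: reserve R5 B 9 -> on_hand[A=40 B=37 C=44] avail[A=31 B=22 C=44] open={R1,R3,R4,R5}
Step 7: reserve R6 B 6 -> on_hand[A=40 B=37 C=44] avail[A=31 B=16 C=44] open={R1,R3,R4,R5,R6}
Step 8: commit R1 -> on_hand[A=40 B=31 C=44] avail[A=31 B=16 C=44] open={R3,R4,R5,R6}
Step 9: commit R5 -> on_hand[A=40 B=22 C=44] avail[A=31 B=16 C=44] open={R3,R4,R6}
Step 10: commit R6 -> on_hand[A=40 B=16 C=44] avail[A=31 B=16 C=44] open={R3,R4}
Step 11: reserve R7 B 4 -> on_hand[A=40 B=16 C=44] avail[A=31 B=12 C=44] open={R3,R4,R7}

Answer: A: 31
B: 12
C: 44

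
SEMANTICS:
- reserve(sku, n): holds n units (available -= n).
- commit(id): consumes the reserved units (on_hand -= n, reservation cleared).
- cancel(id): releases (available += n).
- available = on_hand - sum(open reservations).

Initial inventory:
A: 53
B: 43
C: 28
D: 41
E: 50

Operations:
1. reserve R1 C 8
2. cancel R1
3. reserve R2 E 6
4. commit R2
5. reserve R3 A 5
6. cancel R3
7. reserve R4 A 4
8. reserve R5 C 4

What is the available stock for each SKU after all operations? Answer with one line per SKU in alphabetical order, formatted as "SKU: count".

Answer: A: 49
B: 43
C: 24
D: 41
E: 44

Derivation:
Step 1: reserve R1 C 8 -> on_hand[A=53 B=43 C=28 D=41 E=50] avail[A=53 B=43 C=20 D=41 E=50] open={R1}
Step 2: cancel R1 -> on_hand[A=53 B=43 C=28 D=41 E=50] avail[A=53 B=43 C=28 D=41 E=50] open={}
Step 3: reserve R2 E 6 -> on_hand[A=53 B=43 C=28 D=41 E=50] avail[A=53 B=43 C=28 D=41 E=44] open={R2}
Step 4: commit R2 -> on_hand[A=53 B=43 C=28 D=41 E=44] avail[A=53 B=43 C=28 D=41 E=44] open={}
Step 5: reserve R3 A 5 -> on_hand[A=53 B=43 C=28 D=41 E=44] avail[A=48 B=43 C=28 D=41 E=44] open={R3}
Step 6: cancel R3 -> on_hand[A=53 B=43 C=28 D=41 E=44] avail[A=53 B=43 C=28 D=41 E=44] open={}
Step 7: reserve R4 A 4 -> on_hand[A=53 B=43 C=28 D=41 E=44] avail[A=49 B=43 C=28 D=41 E=44] open={R4}
Step 8: reserve R5 C 4 -> on_hand[A=53 B=43 C=28 D=41 E=44] avail[A=49 B=43 C=24 D=41 E=44] open={R4,R5}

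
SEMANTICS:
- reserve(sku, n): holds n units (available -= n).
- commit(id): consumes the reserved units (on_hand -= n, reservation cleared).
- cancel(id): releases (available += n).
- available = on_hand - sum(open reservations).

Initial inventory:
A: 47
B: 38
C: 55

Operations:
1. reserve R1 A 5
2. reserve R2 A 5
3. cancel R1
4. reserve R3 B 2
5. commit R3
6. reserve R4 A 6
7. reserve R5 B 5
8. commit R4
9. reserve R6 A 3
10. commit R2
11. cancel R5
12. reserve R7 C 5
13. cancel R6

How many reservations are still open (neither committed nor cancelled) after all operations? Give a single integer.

Step 1: reserve R1 A 5 -> on_hand[A=47 B=38 C=55] avail[A=42 B=38 C=55] open={R1}
Step 2: reserve R2 A 5 -> on_hand[A=47 B=38 C=55] avail[A=37 B=38 C=55] open={R1,R2}
Step 3: cancel R1 -> on_hand[A=47 B=38 C=55] avail[A=42 B=38 C=55] open={R2}
Step 4: reserve R3 B 2 -> on_hand[A=47 B=38 C=55] avail[A=42 B=36 C=55] open={R2,R3}
Step 5: commit R3 -> on_hand[A=47 B=36 C=55] avail[A=42 B=36 C=55] open={R2}
Step 6: reserve R4 A 6 -> on_hand[A=47 B=36 C=55] avail[A=36 B=36 C=55] open={R2,R4}
Step 7: reserve R5 B 5 -> on_hand[A=47 B=36 C=55] avail[A=36 B=31 C=55] open={R2,R4,R5}
Step 8: commit R4 -> on_hand[A=41 B=36 C=55] avail[A=36 B=31 C=55] open={R2,R5}
Step 9: reserve R6 A 3 -> on_hand[A=41 B=36 C=55] avail[A=33 B=31 C=55] open={R2,R5,R6}
Step 10: commit R2 -> on_hand[A=36 B=36 C=55] avail[A=33 B=31 C=55] open={R5,R6}
Step 11: cancel R5 -> on_hand[A=36 B=36 C=55] avail[A=33 B=36 C=55] open={R6}
Step 12: reserve R7 C 5 -> on_hand[A=36 B=36 C=55] avail[A=33 B=36 C=50] open={R6,R7}
Step 13: cancel R6 -> on_hand[A=36 B=36 C=55] avail[A=36 B=36 C=50] open={R7}
Open reservations: ['R7'] -> 1

Answer: 1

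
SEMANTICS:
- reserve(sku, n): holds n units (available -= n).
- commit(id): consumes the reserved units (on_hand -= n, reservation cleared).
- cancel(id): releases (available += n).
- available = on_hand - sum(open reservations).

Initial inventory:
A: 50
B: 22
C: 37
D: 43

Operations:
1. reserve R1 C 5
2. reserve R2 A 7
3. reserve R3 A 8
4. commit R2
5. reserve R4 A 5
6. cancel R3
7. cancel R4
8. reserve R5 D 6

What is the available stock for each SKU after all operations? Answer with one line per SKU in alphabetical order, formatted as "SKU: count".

Answer: A: 43
B: 22
C: 32
D: 37

Derivation:
Step 1: reserve R1 C 5 -> on_hand[A=50 B=22 C=37 D=43] avail[A=50 B=22 C=32 D=43] open={R1}
Step 2: reserve R2 A 7 -> on_hand[A=50 B=22 C=37 D=43] avail[A=43 B=22 C=32 D=43] open={R1,R2}
Step 3: reserve R3 A 8 -> on_hand[A=50 B=22 C=37 D=43] avail[A=35 B=22 C=32 D=43] open={R1,R2,R3}
Step 4: commit R2 -> on_hand[A=43 B=22 C=37 D=43] avail[A=35 B=22 C=32 D=43] open={R1,R3}
Step 5: reserve R4 A 5 -> on_hand[A=43 B=22 C=37 D=43] avail[A=30 B=22 C=32 D=43] open={R1,R3,R4}
Step 6: cancel R3 -> on_hand[A=43 B=22 C=37 D=43] avail[A=38 B=22 C=32 D=43] open={R1,R4}
Step 7: cancel R4 -> on_hand[A=43 B=22 C=37 D=43] avail[A=43 B=22 C=32 D=43] open={R1}
Step 8: reserve R5 D 6 -> on_hand[A=43 B=22 C=37 D=43] avail[A=43 B=22 C=32 D=37] open={R1,R5}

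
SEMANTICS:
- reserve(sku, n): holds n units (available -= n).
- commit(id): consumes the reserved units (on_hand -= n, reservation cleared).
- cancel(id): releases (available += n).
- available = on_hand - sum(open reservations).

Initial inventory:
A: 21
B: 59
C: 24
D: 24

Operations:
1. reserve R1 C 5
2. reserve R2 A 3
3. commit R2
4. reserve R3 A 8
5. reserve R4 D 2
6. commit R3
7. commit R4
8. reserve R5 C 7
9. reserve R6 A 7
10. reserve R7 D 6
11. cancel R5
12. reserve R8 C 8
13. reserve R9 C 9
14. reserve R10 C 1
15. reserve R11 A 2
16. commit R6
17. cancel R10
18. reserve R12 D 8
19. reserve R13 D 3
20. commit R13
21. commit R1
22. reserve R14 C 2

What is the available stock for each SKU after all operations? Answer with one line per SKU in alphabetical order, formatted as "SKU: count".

Answer: A: 1
B: 59
C: 0
D: 5

Derivation:
Step 1: reserve R1 C 5 -> on_hand[A=21 B=59 C=24 D=24] avail[A=21 B=59 C=19 D=24] open={R1}
Step 2: reserve R2 A 3 -> on_hand[A=21 B=59 C=24 D=24] avail[A=18 B=59 C=19 D=24] open={R1,R2}
Step 3: commit R2 -> on_hand[A=18 B=59 C=24 D=24] avail[A=18 B=59 C=19 D=24] open={R1}
Step 4: reserve R3 A 8 -> on_hand[A=18 B=59 C=24 D=24] avail[A=10 B=59 C=19 D=24] open={R1,R3}
Step 5: reserve R4 D 2 -> on_hand[A=18 B=59 C=24 D=24] avail[A=10 B=59 C=19 D=22] open={R1,R3,R4}
Step 6: commit R3 -> on_hand[A=10 B=59 C=24 D=24] avail[A=10 B=59 C=19 D=22] open={R1,R4}
Step 7: commit R4 -> on_hand[A=10 B=59 C=24 D=22] avail[A=10 B=59 C=19 D=22] open={R1}
Step 8: reserve R5 C 7 -> on_hand[A=10 B=59 C=24 D=22] avail[A=10 B=59 C=12 D=22] open={R1,R5}
Step 9: reserve R6 A 7 -> on_hand[A=10 B=59 C=24 D=22] avail[A=3 B=59 C=12 D=22] open={R1,R5,R6}
Step 10: reserve R7 D 6 -> on_hand[A=10 B=59 C=24 D=22] avail[A=3 B=59 C=12 D=16] open={R1,R5,R6,R7}
Step 11: cancel R5 -> on_hand[A=10 B=59 C=24 D=22] avail[A=3 B=59 C=19 D=16] open={R1,R6,R7}
Step 12: reserve R8 C 8 -> on_hand[A=10 B=59 C=24 D=22] avail[A=3 B=59 C=11 D=16] open={R1,R6,R7,R8}
Step 13: reserve R9 C 9 -> on_hand[A=10 B=59 C=24 D=22] avail[A=3 B=59 C=2 D=16] open={R1,R6,R7,R8,R9}
Step 14: reserve R10 C 1 -> on_hand[A=10 B=59 C=24 D=22] avail[A=3 B=59 C=1 D=16] open={R1,R10,R6,R7,R8,R9}
Step 15: reserve R11 A 2 -> on_hand[A=10 B=59 C=24 D=22] avail[A=1 B=59 C=1 D=16] open={R1,R10,R11,R6,R7,R8,R9}
Step 16: commit R6 -> on_hand[A=3 B=59 C=24 D=22] avail[A=1 B=59 C=1 D=16] open={R1,R10,R11,R7,R8,R9}
Step 17: cancel R10 -> on_hand[A=3 B=59 C=24 D=22] avail[A=1 B=59 C=2 D=16] open={R1,R11,R7,R8,R9}
Step 18: reserve R12 D 8 -> on_hand[A=3 B=59 C=24 D=22] avail[A=1 B=59 C=2 D=8] open={R1,R11,R12,R7,R8,R9}
Step 19: reserve R13 D 3 -> on_hand[A=3 B=59 C=24 D=22] avail[A=1 B=59 C=2 D=5] open={R1,R11,R12,R13,R7,R8,R9}
Step 20: commit R13 -> on_hand[A=3 B=59 C=24 D=19] avail[A=1 B=59 C=2 D=5] open={R1,R11,R12,R7,R8,R9}
Step 21: commit R1 -> on_hand[A=3 B=59 C=19 D=19] avail[A=1 B=59 C=2 D=5] open={R11,R12,R7,R8,R9}
Step 22: reserve R14 C 2 -> on_hand[A=3 B=59 C=19 D=19] avail[A=1 B=59 C=0 D=5] open={R11,R12,R14,R7,R8,R9}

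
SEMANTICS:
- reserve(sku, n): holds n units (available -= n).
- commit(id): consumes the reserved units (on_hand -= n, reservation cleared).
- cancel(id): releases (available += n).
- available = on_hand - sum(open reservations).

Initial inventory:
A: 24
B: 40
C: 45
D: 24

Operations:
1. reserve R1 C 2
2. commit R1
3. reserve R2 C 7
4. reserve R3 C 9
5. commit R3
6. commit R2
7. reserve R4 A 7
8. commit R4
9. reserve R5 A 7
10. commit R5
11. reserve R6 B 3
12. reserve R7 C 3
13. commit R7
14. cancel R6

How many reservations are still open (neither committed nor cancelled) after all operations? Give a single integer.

Answer: 0

Derivation:
Step 1: reserve R1 C 2 -> on_hand[A=24 B=40 C=45 D=24] avail[A=24 B=40 C=43 D=24] open={R1}
Step 2: commit R1 -> on_hand[A=24 B=40 C=43 D=24] avail[A=24 B=40 C=43 D=24] open={}
Step 3: reserve R2 C 7 -> on_hand[A=24 B=40 C=43 D=24] avail[A=24 B=40 C=36 D=24] open={R2}
Step 4: reserve R3 C 9 -> on_hand[A=24 B=40 C=43 D=24] avail[A=24 B=40 C=27 D=24] open={R2,R3}
Step 5: commit R3 -> on_hand[A=24 B=40 C=34 D=24] avail[A=24 B=40 C=27 D=24] open={R2}
Step 6: commit R2 -> on_hand[A=24 B=40 C=27 D=24] avail[A=24 B=40 C=27 D=24] open={}
Step 7: reserve R4 A 7 -> on_hand[A=24 B=40 C=27 D=24] avail[A=17 B=40 C=27 D=24] open={R4}
Step 8: commit R4 -> on_hand[A=17 B=40 C=27 D=24] avail[A=17 B=40 C=27 D=24] open={}
Step 9: reserve R5 A 7 -> on_hand[A=17 B=40 C=27 D=24] avail[A=10 B=40 C=27 D=24] open={R5}
Step 10: commit R5 -> on_hand[A=10 B=40 C=27 D=24] avail[A=10 B=40 C=27 D=24] open={}
Step 11: reserve R6 B 3 -> on_hand[A=10 B=40 C=27 D=24] avail[A=10 B=37 C=27 D=24] open={R6}
Step 12: reserve R7 C 3 -> on_hand[A=10 B=40 C=27 D=24] avail[A=10 B=37 C=24 D=24] open={R6,R7}
Step 13: commit R7 -> on_hand[A=10 B=40 C=24 D=24] avail[A=10 B=37 C=24 D=24] open={R6}
Step 14: cancel R6 -> on_hand[A=10 B=40 C=24 D=24] avail[A=10 B=40 C=24 D=24] open={}
Open reservations: [] -> 0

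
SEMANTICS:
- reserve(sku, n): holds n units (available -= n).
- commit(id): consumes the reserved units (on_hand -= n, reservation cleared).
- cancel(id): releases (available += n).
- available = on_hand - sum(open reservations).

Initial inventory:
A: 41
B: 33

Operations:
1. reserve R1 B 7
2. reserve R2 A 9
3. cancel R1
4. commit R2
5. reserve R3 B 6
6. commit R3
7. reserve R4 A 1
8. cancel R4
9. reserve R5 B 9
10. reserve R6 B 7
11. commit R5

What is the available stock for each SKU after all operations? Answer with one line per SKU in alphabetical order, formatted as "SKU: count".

Answer: A: 32
B: 11

Derivation:
Step 1: reserve R1 B 7 -> on_hand[A=41 B=33] avail[A=41 B=26] open={R1}
Step 2: reserve R2 A 9 -> on_hand[A=41 B=33] avail[A=32 B=26] open={R1,R2}
Step 3: cancel R1 -> on_hand[A=41 B=33] avail[A=32 B=33] open={R2}
Step 4: commit R2 -> on_hand[A=32 B=33] avail[A=32 B=33] open={}
Step 5: reserve R3 B 6 -> on_hand[A=32 B=33] avail[A=32 B=27] open={R3}
Step 6: commit R3 -> on_hand[A=32 B=27] avail[A=32 B=27] open={}
Step 7: reserve R4 A 1 -> on_hand[A=32 B=27] avail[A=31 B=27] open={R4}
Step 8: cancel R4 -> on_hand[A=32 B=27] avail[A=32 B=27] open={}
Step 9: reserve R5 B 9 -> on_hand[A=32 B=27] avail[A=32 B=18] open={R5}
Step 10: reserve R6 B 7 -> on_hand[A=32 B=27] avail[A=32 B=11] open={R5,R6}
Step 11: commit R5 -> on_hand[A=32 B=18] avail[A=32 B=11] open={R6}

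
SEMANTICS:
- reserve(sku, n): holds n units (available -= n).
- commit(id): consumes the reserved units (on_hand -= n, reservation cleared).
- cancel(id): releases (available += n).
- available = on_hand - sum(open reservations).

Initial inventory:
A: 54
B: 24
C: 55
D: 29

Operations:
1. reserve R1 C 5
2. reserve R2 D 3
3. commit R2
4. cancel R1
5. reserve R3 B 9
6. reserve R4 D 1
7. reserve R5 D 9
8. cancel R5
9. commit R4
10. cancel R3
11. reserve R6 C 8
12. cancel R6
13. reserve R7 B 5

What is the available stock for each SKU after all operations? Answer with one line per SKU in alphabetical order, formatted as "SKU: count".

Step 1: reserve R1 C 5 -> on_hand[A=54 B=24 C=55 D=29] avail[A=54 B=24 C=50 D=29] open={R1}
Step 2: reserve R2 D 3 -> on_hand[A=54 B=24 C=55 D=29] avail[A=54 B=24 C=50 D=26] open={R1,R2}
Step 3: commit R2 -> on_hand[A=54 B=24 C=55 D=26] avail[A=54 B=24 C=50 D=26] open={R1}
Step 4: cancel R1 -> on_hand[A=54 B=24 C=55 D=26] avail[A=54 B=24 C=55 D=26] open={}
Step 5: reserve R3 B 9 -> on_hand[A=54 B=24 C=55 D=26] avail[A=54 B=15 C=55 D=26] open={R3}
Step 6: reserve R4 D 1 -> on_hand[A=54 B=24 C=55 D=26] avail[A=54 B=15 C=55 D=25] open={R3,R4}
Step 7: reserve R5 D 9 -> on_hand[A=54 B=24 C=55 D=26] avail[A=54 B=15 C=55 D=16] open={R3,R4,R5}
Step 8: cancel R5 -> on_hand[A=54 B=24 C=55 D=26] avail[A=54 B=15 C=55 D=25] open={R3,R4}
Step 9: commit R4 -> on_hand[A=54 B=24 C=55 D=25] avail[A=54 B=15 C=55 D=25] open={R3}
Step 10: cancel R3 -> on_hand[A=54 B=24 C=55 D=25] avail[A=54 B=24 C=55 D=25] open={}
Step 11: reserve R6 C 8 -> on_hand[A=54 B=24 C=55 D=25] avail[A=54 B=24 C=47 D=25] open={R6}
Step 12: cancel R6 -> on_hand[A=54 B=24 C=55 D=25] avail[A=54 B=24 C=55 D=25] open={}
Step 13: reserve R7 B 5 -> on_hand[A=54 B=24 C=55 D=25] avail[A=54 B=19 C=55 D=25] open={R7}

Answer: A: 54
B: 19
C: 55
D: 25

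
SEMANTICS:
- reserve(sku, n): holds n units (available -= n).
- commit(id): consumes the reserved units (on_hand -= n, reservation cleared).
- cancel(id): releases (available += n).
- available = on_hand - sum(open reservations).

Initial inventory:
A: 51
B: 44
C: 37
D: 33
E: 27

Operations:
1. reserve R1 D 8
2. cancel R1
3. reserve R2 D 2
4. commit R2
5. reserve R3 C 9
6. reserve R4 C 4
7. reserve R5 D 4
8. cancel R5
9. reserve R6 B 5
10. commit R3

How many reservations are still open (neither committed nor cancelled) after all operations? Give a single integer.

Step 1: reserve R1 D 8 -> on_hand[A=51 B=44 C=37 D=33 E=27] avail[A=51 B=44 C=37 D=25 E=27] open={R1}
Step 2: cancel R1 -> on_hand[A=51 B=44 C=37 D=33 E=27] avail[A=51 B=44 C=37 D=33 E=27] open={}
Step 3: reserve R2 D 2 -> on_hand[A=51 B=44 C=37 D=33 E=27] avail[A=51 B=44 C=37 D=31 E=27] open={R2}
Step 4: commit R2 -> on_hand[A=51 B=44 C=37 D=31 E=27] avail[A=51 B=44 C=37 D=31 E=27] open={}
Step 5: reserve R3 C 9 -> on_hand[A=51 B=44 C=37 D=31 E=27] avail[A=51 B=44 C=28 D=31 E=27] open={R3}
Step 6: reserve R4 C 4 -> on_hand[A=51 B=44 C=37 D=31 E=27] avail[A=51 B=44 C=24 D=31 E=27] open={R3,R4}
Step 7: reserve R5 D 4 -> on_hand[A=51 B=44 C=37 D=31 E=27] avail[A=51 B=44 C=24 D=27 E=27] open={R3,R4,R5}
Step 8: cancel R5 -> on_hand[A=51 B=44 C=37 D=31 E=27] avail[A=51 B=44 C=24 D=31 E=27] open={R3,R4}
Step 9: reserve R6 B 5 -> on_hand[A=51 B=44 C=37 D=31 E=27] avail[A=51 B=39 C=24 D=31 E=27] open={R3,R4,R6}
Step 10: commit R3 -> on_hand[A=51 B=44 C=28 D=31 E=27] avail[A=51 B=39 C=24 D=31 E=27] open={R4,R6}
Open reservations: ['R4', 'R6'] -> 2

Answer: 2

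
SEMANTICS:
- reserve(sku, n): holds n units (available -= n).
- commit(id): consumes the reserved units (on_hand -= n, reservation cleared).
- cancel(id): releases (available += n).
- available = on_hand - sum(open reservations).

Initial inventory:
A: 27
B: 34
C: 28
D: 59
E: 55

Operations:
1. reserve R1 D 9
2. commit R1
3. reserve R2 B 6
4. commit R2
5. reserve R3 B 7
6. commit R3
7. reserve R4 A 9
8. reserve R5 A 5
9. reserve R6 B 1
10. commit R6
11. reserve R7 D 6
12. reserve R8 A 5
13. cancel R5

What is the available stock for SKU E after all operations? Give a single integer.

Step 1: reserve R1 D 9 -> on_hand[A=27 B=34 C=28 D=59 E=55] avail[A=27 B=34 C=28 D=50 E=55] open={R1}
Step 2: commit R1 -> on_hand[A=27 B=34 C=28 D=50 E=55] avail[A=27 B=34 C=28 D=50 E=55] open={}
Step 3: reserve R2 B 6 -> on_hand[A=27 B=34 C=28 D=50 E=55] avail[A=27 B=28 C=28 D=50 E=55] open={R2}
Step 4: commit R2 -> on_hand[A=27 B=28 C=28 D=50 E=55] avail[A=27 B=28 C=28 D=50 E=55] open={}
Step 5: reserve R3 B 7 -> on_hand[A=27 B=28 C=28 D=50 E=55] avail[A=27 B=21 C=28 D=50 E=55] open={R3}
Step 6: commit R3 -> on_hand[A=27 B=21 C=28 D=50 E=55] avail[A=27 B=21 C=28 D=50 E=55] open={}
Step 7: reserve R4 A 9 -> on_hand[A=27 B=21 C=28 D=50 E=55] avail[A=18 B=21 C=28 D=50 E=55] open={R4}
Step 8: reserve R5 A 5 -> on_hand[A=27 B=21 C=28 D=50 E=55] avail[A=13 B=21 C=28 D=50 E=55] open={R4,R5}
Step 9: reserve R6 B 1 -> on_hand[A=27 B=21 C=28 D=50 E=55] avail[A=13 B=20 C=28 D=50 E=55] open={R4,R5,R6}
Step 10: commit R6 -> on_hand[A=27 B=20 C=28 D=50 E=55] avail[A=13 B=20 C=28 D=50 E=55] open={R4,R5}
Step 11: reserve R7 D 6 -> on_hand[A=27 B=20 C=28 D=50 E=55] avail[A=13 B=20 C=28 D=44 E=55] open={R4,R5,R7}
Step 12: reserve R8 A 5 -> on_hand[A=27 B=20 C=28 D=50 E=55] avail[A=8 B=20 C=28 D=44 E=55] open={R4,R5,R7,R8}
Step 13: cancel R5 -> on_hand[A=27 B=20 C=28 D=50 E=55] avail[A=13 B=20 C=28 D=44 E=55] open={R4,R7,R8}
Final available[E] = 55

Answer: 55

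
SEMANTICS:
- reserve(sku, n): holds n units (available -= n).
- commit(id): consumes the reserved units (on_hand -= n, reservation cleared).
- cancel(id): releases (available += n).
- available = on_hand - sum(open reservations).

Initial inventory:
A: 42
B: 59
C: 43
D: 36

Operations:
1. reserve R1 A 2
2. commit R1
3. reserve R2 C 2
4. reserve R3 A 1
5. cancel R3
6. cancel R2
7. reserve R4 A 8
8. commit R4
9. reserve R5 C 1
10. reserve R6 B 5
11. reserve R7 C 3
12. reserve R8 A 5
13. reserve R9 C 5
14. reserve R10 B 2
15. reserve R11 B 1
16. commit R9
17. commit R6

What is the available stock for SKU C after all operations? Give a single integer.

Step 1: reserve R1 A 2 -> on_hand[A=42 B=59 C=43 D=36] avail[A=40 B=59 C=43 D=36] open={R1}
Step 2: commit R1 -> on_hand[A=40 B=59 C=43 D=36] avail[A=40 B=59 C=43 D=36] open={}
Step 3: reserve R2 C 2 -> on_hand[A=40 B=59 C=43 D=36] avail[A=40 B=59 C=41 D=36] open={R2}
Step 4: reserve R3 A 1 -> on_hand[A=40 B=59 C=43 D=36] avail[A=39 B=59 C=41 D=36] open={R2,R3}
Step 5: cancel R3 -> on_hand[A=40 B=59 C=43 D=36] avail[A=40 B=59 C=41 D=36] open={R2}
Step 6: cancel R2 -> on_hand[A=40 B=59 C=43 D=36] avail[A=40 B=59 C=43 D=36] open={}
Step 7: reserve R4 A 8 -> on_hand[A=40 B=59 C=43 D=36] avail[A=32 B=59 C=43 D=36] open={R4}
Step 8: commit R4 -> on_hand[A=32 B=59 C=43 D=36] avail[A=32 B=59 C=43 D=36] open={}
Step 9: reserve R5 C 1 -> on_hand[A=32 B=59 C=43 D=36] avail[A=32 B=59 C=42 D=36] open={R5}
Step 10: reserve R6 B 5 -> on_hand[A=32 B=59 C=43 D=36] avail[A=32 B=54 C=42 D=36] open={R5,R6}
Step 11: reserve R7 C 3 -> on_hand[A=32 B=59 C=43 D=36] avail[A=32 B=54 C=39 D=36] open={R5,R6,R7}
Step 12: reserve R8 A 5 -> on_hand[A=32 B=59 C=43 D=36] avail[A=27 B=54 C=39 D=36] open={R5,R6,R7,R8}
Step 13: reserve R9 C 5 -> on_hand[A=32 B=59 C=43 D=36] avail[A=27 B=54 C=34 D=36] open={R5,R6,R7,R8,R9}
Step 14: reserve R10 B 2 -> on_hand[A=32 B=59 C=43 D=36] avail[A=27 B=52 C=34 D=36] open={R10,R5,R6,R7,R8,R9}
Step 15: reserve R11 B 1 -> on_hand[A=32 B=59 C=43 D=36] avail[A=27 B=51 C=34 D=36] open={R10,R11,R5,R6,R7,R8,R9}
Step 16: commit R9 -> on_hand[A=32 B=59 C=38 D=36] avail[A=27 B=51 C=34 D=36] open={R10,R11,R5,R6,R7,R8}
Step 17: commit R6 -> on_hand[A=32 B=54 C=38 D=36] avail[A=27 B=51 C=34 D=36] open={R10,R11,R5,R7,R8}
Final available[C] = 34

Answer: 34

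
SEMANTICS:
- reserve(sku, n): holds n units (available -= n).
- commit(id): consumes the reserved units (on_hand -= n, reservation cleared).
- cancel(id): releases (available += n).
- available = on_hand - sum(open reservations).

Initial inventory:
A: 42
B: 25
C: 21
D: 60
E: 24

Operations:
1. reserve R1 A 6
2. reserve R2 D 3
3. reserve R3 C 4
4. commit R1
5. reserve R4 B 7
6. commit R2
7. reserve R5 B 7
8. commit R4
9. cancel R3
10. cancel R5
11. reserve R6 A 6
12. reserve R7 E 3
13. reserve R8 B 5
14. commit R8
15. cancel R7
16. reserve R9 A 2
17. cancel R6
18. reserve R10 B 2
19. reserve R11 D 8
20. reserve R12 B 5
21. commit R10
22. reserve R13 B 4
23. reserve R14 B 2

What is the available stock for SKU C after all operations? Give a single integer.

Answer: 21

Derivation:
Step 1: reserve R1 A 6 -> on_hand[A=42 B=25 C=21 D=60 E=24] avail[A=36 B=25 C=21 D=60 E=24] open={R1}
Step 2: reserve R2 D 3 -> on_hand[A=42 B=25 C=21 D=60 E=24] avail[A=36 B=25 C=21 D=57 E=24] open={R1,R2}
Step 3: reserve R3 C 4 -> on_hand[A=42 B=25 C=21 D=60 E=24] avail[A=36 B=25 C=17 D=57 E=24] open={R1,R2,R3}
Step 4: commit R1 -> on_hand[A=36 B=25 C=21 D=60 E=24] avail[A=36 B=25 C=17 D=57 E=24] open={R2,R3}
Step 5: reserve R4 B 7 -> on_hand[A=36 B=25 C=21 D=60 E=24] avail[A=36 B=18 C=17 D=57 E=24] open={R2,R3,R4}
Step 6: commit R2 -> on_hand[A=36 B=25 C=21 D=57 E=24] avail[A=36 B=18 C=17 D=57 E=24] open={R3,R4}
Step 7: reserve R5 B 7 -> on_hand[A=36 B=25 C=21 D=57 E=24] avail[A=36 B=11 C=17 D=57 E=24] open={R3,R4,R5}
Step 8: commit R4 -> on_hand[A=36 B=18 C=21 D=57 E=24] avail[A=36 B=11 C=17 D=57 E=24] open={R3,R5}
Step 9: cancel R3 -> on_hand[A=36 B=18 C=21 D=57 E=24] avail[A=36 B=11 C=21 D=57 E=24] open={R5}
Step 10: cancel R5 -> on_hand[A=36 B=18 C=21 D=57 E=24] avail[A=36 B=18 C=21 D=57 E=24] open={}
Step 11: reserve R6 A 6 -> on_hand[A=36 B=18 C=21 D=57 E=24] avail[A=30 B=18 C=21 D=57 E=24] open={R6}
Step 12: reserve R7 E 3 -> on_hand[A=36 B=18 C=21 D=57 E=24] avail[A=30 B=18 C=21 D=57 E=21] open={R6,R7}
Step 13: reserve R8 B 5 -> on_hand[A=36 B=18 C=21 D=57 E=24] avail[A=30 B=13 C=21 D=57 E=21] open={R6,R7,R8}
Step 14: commit R8 -> on_hand[A=36 B=13 C=21 D=57 E=24] avail[A=30 B=13 C=21 D=57 E=21] open={R6,R7}
Step 15: cancel R7 -> on_hand[A=36 B=13 C=21 D=57 E=24] avail[A=30 B=13 C=21 D=57 E=24] open={R6}
Step 16: reserve R9 A 2 -> on_hand[A=36 B=13 C=21 D=57 E=24] avail[A=28 B=13 C=21 D=57 E=24] open={R6,R9}
Step 17: cancel R6 -> on_hand[A=36 B=13 C=21 D=57 E=24] avail[A=34 B=13 C=21 D=57 E=24] open={R9}
Step 18: reserve R10 B 2 -> on_hand[A=36 B=13 C=21 D=57 E=24] avail[A=34 B=11 C=21 D=57 E=24] open={R10,R9}
Step 19: reserve R11 D 8 -> on_hand[A=36 B=13 C=21 D=57 E=24] avail[A=34 B=11 C=21 D=49 E=24] open={R10,R11,R9}
Step 20: reserve R12 B 5 -> on_hand[A=36 B=13 C=21 D=57 E=24] avail[A=34 B=6 C=21 D=49 E=24] open={R10,R11,R12,R9}
Step 21: commit R10 -> on_hand[A=36 B=11 C=21 D=57 E=24] avail[A=34 B=6 C=21 D=49 E=24] open={R11,R12,R9}
Step 22: reserve R13 B 4 -> on_hand[A=36 B=11 C=21 D=57 E=24] avail[A=34 B=2 C=21 D=49 E=24] open={R11,R12,R13,R9}
Step 23: reserve R14 B 2 -> on_hand[A=36 B=11 C=21 D=57 E=24] avail[A=34 B=0 C=21 D=49 E=24] open={R11,R12,R13,R14,R9}
Final available[C] = 21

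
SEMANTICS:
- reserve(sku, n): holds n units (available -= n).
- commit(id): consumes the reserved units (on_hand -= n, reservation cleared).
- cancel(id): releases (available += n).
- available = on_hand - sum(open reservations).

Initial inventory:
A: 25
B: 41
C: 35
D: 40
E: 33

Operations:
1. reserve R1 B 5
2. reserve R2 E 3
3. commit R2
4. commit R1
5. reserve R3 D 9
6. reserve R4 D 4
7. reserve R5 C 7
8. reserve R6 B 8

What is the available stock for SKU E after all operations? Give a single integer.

Answer: 30

Derivation:
Step 1: reserve R1 B 5 -> on_hand[A=25 B=41 C=35 D=40 E=33] avail[A=25 B=36 C=35 D=40 E=33] open={R1}
Step 2: reserve R2 E 3 -> on_hand[A=25 B=41 C=35 D=40 E=33] avail[A=25 B=36 C=35 D=40 E=30] open={R1,R2}
Step 3: commit R2 -> on_hand[A=25 B=41 C=35 D=40 E=30] avail[A=25 B=36 C=35 D=40 E=30] open={R1}
Step 4: commit R1 -> on_hand[A=25 B=36 C=35 D=40 E=30] avail[A=25 B=36 C=35 D=40 E=30] open={}
Step 5: reserve R3 D 9 -> on_hand[A=25 B=36 C=35 D=40 E=30] avail[A=25 B=36 C=35 D=31 E=30] open={R3}
Step 6: reserve R4 D 4 -> on_hand[A=25 B=36 C=35 D=40 E=30] avail[A=25 B=36 C=35 D=27 E=30] open={R3,R4}
Step 7: reserve R5 C 7 -> on_hand[A=25 B=36 C=35 D=40 E=30] avail[A=25 B=36 C=28 D=27 E=30] open={R3,R4,R5}
Step 8: reserve R6 B 8 -> on_hand[A=25 B=36 C=35 D=40 E=30] avail[A=25 B=28 C=28 D=27 E=30] open={R3,R4,R5,R6}
Final available[E] = 30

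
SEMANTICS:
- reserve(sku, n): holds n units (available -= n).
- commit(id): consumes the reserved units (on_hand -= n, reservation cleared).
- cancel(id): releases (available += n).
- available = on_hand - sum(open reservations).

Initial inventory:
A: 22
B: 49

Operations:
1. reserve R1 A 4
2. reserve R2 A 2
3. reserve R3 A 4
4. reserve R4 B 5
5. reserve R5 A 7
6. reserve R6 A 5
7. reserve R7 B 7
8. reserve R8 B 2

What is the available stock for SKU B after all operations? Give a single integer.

Step 1: reserve R1 A 4 -> on_hand[A=22 B=49] avail[A=18 B=49] open={R1}
Step 2: reserve R2 A 2 -> on_hand[A=22 B=49] avail[A=16 B=49] open={R1,R2}
Step 3: reserve R3 A 4 -> on_hand[A=22 B=49] avail[A=12 B=49] open={R1,R2,R3}
Step 4: reserve R4 B 5 -> on_hand[A=22 B=49] avail[A=12 B=44] open={R1,R2,R3,R4}
Step 5: reserve R5 A 7 -> on_hand[A=22 B=49] avail[A=5 B=44] open={R1,R2,R3,R4,R5}
Step 6: reserve R6 A 5 -> on_hand[A=22 B=49] avail[A=0 B=44] open={R1,R2,R3,R4,R5,R6}
Step 7: reserve R7 B 7 -> on_hand[A=22 B=49] avail[A=0 B=37] open={R1,R2,R3,R4,R5,R6,R7}
Step 8: reserve R8 B 2 -> on_hand[A=22 B=49] avail[A=0 B=35] open={R1,R2,R3,R4,R5,R6,R7,R8}
Final available[B] = 35

Answer: 35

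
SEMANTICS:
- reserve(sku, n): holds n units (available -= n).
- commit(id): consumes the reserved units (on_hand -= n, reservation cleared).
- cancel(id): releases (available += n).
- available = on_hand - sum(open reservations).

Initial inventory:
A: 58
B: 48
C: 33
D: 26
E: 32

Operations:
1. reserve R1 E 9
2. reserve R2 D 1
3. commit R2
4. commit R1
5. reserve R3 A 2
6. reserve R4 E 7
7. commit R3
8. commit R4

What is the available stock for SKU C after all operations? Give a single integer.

Step 1: reserve R1 E 9 -> on_hand[A=58 B=48 C=33 D=26 E=32] avail[A=58 B=48 C=33 D=26 E=23] open={R1}
Step 2: reserve R2 D 1 -> on_hand[A=58 B=48 C=33 D=26 E=32] avail[A=58 B=48 C=33 D=25 E=23] open={R1,R2}
Step 3: commit R2 -> on_hand[A=58 B=48 C=33 D=25 E=32] avail[A=58 B=48 C=33 D=25 E=23] open={R1}
Step 4: commit R1 -> on_hand[A=58 B=48 C=33 D=25 E=23] avail[A=58 B=48 C=33 D=25 E=23] open={}
Step 5: reserve R3 A 2 -> on_hand[A=58 B=48 C=33 D=25 E=23] avail[A=56 B=48 C=33 D=25 E=23] open={R3}
Step 6: reserve R4 E 7 -> on_hand[A=58 B=48 C=33 D=25 E=23] avail[A=56 B=48 C=33 D=25 E=16] open={R3,R4}
Step 7: commit R3 -> on_hand[A=56 B=48 C=33 D=25 E=23] avail[A=56 B=48 C=33 D=25 E=16] open={R4}
Step 8: commit R4 -> on_hand[A=56 B=48 C=33 D=25 E=16] avail[A=56 B=48 C=33 D=25 E=16] open={}
Final available[C] = 33

Answer: 33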